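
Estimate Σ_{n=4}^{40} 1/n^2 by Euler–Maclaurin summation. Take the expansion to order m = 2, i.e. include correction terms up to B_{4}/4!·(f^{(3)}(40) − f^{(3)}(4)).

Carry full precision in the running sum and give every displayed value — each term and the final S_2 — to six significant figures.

Integral: ∫_4^40 1/x^2 dx = 0.225000.
Boundary: ½(f(4) + f(40)) = ½(0.0625000 + 0.000625000) = 0.0315625.
Running total after boundary: 0.256563.
Order-1 term: 1/12 · (-3.12500e-05 − (-0.0312500)) = 0.00260156.
After k=1: 0.259164.
Order-2 term: −1/720 · (-2.34375e-07 − (-0.0234375)) = -3.25518e-05.

S_2 ≈ 0.259132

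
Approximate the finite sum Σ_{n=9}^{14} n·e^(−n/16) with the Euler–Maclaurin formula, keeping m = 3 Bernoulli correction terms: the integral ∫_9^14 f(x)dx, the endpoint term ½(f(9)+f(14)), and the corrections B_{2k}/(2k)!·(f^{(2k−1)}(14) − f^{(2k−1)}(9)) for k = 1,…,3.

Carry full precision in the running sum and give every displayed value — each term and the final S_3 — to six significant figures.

∫_9^14 x·e^(−x/16) dx evaluates to 27.8194.
½[f(9) + f(14)] = ½[5.12805 + 5.83607] = 5.48206.
Running total after boundary: 33.3014.
k=1: B_{2}/(2)! × [f^{(1)}(14) − f^{(1)}(9)] = 1/12 × (0.0521078 − 0.249280) = -0.0164310.
After k=1: 33.2850.
k=2: B_{4}/(4)! × [f^{(3)}(14) − f^{(3)}(9)] = −1/720 × (0.00346028 − 0.00542518) = 2.72902e-06.
After k=2: 33.2850.
k=3: B_{6}/(6)! × [f^{(5)}(14) − f^{(5)}(9)] = 1/30240 × (2.62383e-05 − 3.85805e-05) = -4.08140e-10.

S_3 ≈ 33.2850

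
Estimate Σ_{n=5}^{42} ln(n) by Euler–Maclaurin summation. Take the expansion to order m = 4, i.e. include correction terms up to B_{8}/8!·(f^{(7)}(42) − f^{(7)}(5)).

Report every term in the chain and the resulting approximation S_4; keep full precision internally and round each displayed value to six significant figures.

The integral term ∫_5^42 ln(x) dx = 111.935.
Boundary: ½(f(5) + f(42)) = ½(1.60944 + 3.73767) = 2.67355.
Running total after boundary: 114.608.
Correction k=1: B_{2}/2! · (f^{(1)}(42) − f^{(1)}(5)) = 1/12 · (0.0238095 − 0.200000) = -0.0146825.
After k=1: 114.594.
Correction k=2: B_{4}/4! · (f^{(3)}(42) − f^{(3)}(5)) = −1/720 · (2.69949e-05 − 0.0160000) = 2.21847e-05.
After k=2: 114.594.
Correction k=3: B_{6}/6! · (f^{(5)}(42) − f^{(5)}(5)) = 1/30240 · (1.83639e-07 − 0.00768000) = -2.53962e-07.
After k=3: 114.594.
Correction k=4: B_{8}/8! · (f^{(7)}(42) − f^{(7)}(5)) = −1/1209600 · (3.12311e-09 − 0.00921600) = 7.61905e-09.

S_4 ≈ 114.594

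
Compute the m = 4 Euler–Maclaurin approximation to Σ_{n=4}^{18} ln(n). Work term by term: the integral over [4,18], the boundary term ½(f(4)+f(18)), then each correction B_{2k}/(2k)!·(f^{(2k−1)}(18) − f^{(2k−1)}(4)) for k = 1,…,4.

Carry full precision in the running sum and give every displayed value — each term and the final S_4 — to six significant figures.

The integral term ∫_4^18 ln(x) dx = 32.4815.
Boundary: ½(f(4) + f(18)) = ½(1.38629 + 2.89037) = 2.13833.
So far: 34.6198.
Correction k=1: B_{2}/2! · (f^{(1)}(18) − f^{(1)}(4)) = 1/12 · (0.0555556 − 0.250000) = -0.0162037.
Partial sum through k=1: 34.6036.
Correction k=2: B_{4}/4! · (f^{(3)}(18) − f^{(3)}(4)) = −1/720 · (0.000342936 − 0.0312500) = 4.29265e-05.
Partial sum through k=2: 34.6037.
Correction k=3: B_{6}/6! · (f^{(5)}(18) − f^{(5)}(4)) = 1/30240 · (1.27013e-05 − 0.0234375) = -7.74630e-07.
Partial sum through k=3: 34.6037.
Correction k=4: B_{8}/8! · (f^{(7)}(18) − f^{(7)}(4)) = −1/1209600 · (1.17605e-06 − 0.0439453) = 3.63295e-08.

S_4 ≈ 34.6037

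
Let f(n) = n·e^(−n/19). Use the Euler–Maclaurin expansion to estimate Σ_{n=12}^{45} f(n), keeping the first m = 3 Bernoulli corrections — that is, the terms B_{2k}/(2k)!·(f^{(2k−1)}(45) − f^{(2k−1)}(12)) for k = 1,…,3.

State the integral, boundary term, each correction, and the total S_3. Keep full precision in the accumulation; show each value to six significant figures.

S_3 ≈ 204.620

The integral term ∫_12^45 x·e^(−x/19) dx = 199.349.
½[f(12) + f(45)] = ½[6.38102 + 4.21328] = 5.29715.
Integral + boundary = 204.647.
Order-1 term: 1/12 · (-0.128123 − 0.195908) = -0.0270026.
Partial sum through k=1: 204.620.
Order-2 term: −1/720 · (0.000163805 − 0.00348867) = 4.61787e-06.
Partial sum through k=2: 204.620.
Order-3 term: 1/30240 · (1.89064e-06 − 1.78246e-05) = -5.26915e-10.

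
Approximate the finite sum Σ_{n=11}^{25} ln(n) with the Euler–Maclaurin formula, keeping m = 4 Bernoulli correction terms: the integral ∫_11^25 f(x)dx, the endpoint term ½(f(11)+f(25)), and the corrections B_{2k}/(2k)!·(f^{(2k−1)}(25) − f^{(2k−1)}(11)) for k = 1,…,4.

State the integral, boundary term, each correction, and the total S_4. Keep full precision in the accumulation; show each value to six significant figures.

S_4 ≈ 42.8992

∫_11^25 ln(x) dx evaluates to 40.0950.
Boundary: ½(f(11) + f(25)) = ½(2.39790 + 3.21888) = 2.80839.
Running total after boundary: 42.9034.
Order-1 term: 1/12 · (0.0400000 − 0.0909091) = -0.00424242.
After k=1: 42.8992.
Order-2 term: −1/720 · (0.000128000 − 0.00150263) = 1.90921e-06.
After k=2: 42.8992.
Order-3 term: 1/30240 · (2.45760e-06 − 0.000149021) = -4.84668e-09.
After k=3: 42.8992.
Order-4 term: −1/1209600 · (1.17965e-07 − 3.69474e-05) = 3.04476e-11.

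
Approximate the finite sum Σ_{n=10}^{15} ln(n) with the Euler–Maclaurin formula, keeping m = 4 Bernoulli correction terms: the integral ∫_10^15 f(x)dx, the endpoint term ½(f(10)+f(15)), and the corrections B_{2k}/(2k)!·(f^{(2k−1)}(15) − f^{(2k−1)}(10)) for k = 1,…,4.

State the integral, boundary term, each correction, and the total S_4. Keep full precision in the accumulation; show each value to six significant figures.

S_4 ≈ 15.0974

The integral term ∫_10^15 ln(x) dx = 12.5949.
Endpoint term: (f(10) + f(15))/2 = (2.30259 + 2.70805)/2 = 2.50532.
Integral + boundary = 15.1002.
Order-1 term: 1/12 · (0.0666667 − 0.100000) = -0.00277778.
After k=1: 15.0974.
Order-2 term: −1/720 · (0.000592593 − 0.00200000) = 1.95473e-06.
After k=2: 15.0974.
Order-3 term: 1/30240 · (3.16049e-05 − 0.000240000) = -6.89137e-09.
After k=3: 15.0974.
Order-4 term: −1/1209600 · (4.21399e-06 − 7.20000e-05) = 5.60400e-11.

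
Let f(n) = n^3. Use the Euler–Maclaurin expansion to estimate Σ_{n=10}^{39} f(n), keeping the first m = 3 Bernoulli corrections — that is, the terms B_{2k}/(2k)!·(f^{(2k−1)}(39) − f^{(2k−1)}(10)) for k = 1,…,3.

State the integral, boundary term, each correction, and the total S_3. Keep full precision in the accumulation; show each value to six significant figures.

The integral term ∫_10^39 x^3 dx = 575860.
Endpoint term: (f(10) + f(39))/2 = (1000.00 + 59319.0)/2 = 30159.5.
Integral + boundary = 606020.
Correction k=1: B_{2}/2! · (f^{(1)}(39) − f^{(1)}(10)) = 1/12 · (4563.00 − 300.000) = 355.250.
Running total after k=1: 606375.
Correction k=2: B_{4}/4! · (f^{(3)}(39) − f^{(3)}(10)) = −1/720 · (6.00000 − 6.00000) = 0.00000.
Running total after k=2: 606375.
Correction k=3: B_{6}/6! · (f^{(5)}(39) − f^{(5)}(10)) = 1/30240 · (0.00000 − 0.00000) = 0.00000.

S_3 ≈ 606375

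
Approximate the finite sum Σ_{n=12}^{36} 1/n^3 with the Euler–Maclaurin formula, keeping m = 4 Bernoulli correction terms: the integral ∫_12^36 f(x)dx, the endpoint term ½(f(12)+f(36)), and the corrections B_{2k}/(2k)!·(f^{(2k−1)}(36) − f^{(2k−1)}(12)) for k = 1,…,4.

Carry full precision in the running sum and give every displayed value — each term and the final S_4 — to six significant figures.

S_4 ≈ 0.00339837

∫_12^36 1/x^3 dx evaluates to 0.00308642.
Boundary: ½(f(12) + f(36)) = ½(0.000578704 + 2.14335e-05) = 0.000300069.
Running total after boundary: 0.00338649.
k=1: B_{2}/(2)! × [f^{(1)}(36) − f^{(1)}(12)] = 1/12 × (-1.78612e-06 − (-0.000144676)) = 1.19075e-05.
After k=1: 0.00339840.
k=2: B_{4}/(4)! × [f^{(3)}(36) − f^{(3)}(12)] = −1/720 × (-2.75636e-08 − (-2.00939e-05)) = -2.78699e-08.
After k=2: 0.00339837.
k=3: B_{6}/(6)! × [f^{(5)}(36) − f^{(5)}(12)] = 1/30240 × (-8.93265e-10 − (-5.86071e-06)) = 1.93777e-10.
After k=3: 0.00339837.
k=4: B_{8}/(8)! × [f^{(7)}(36) − f^{(7)}(12)] = −1/1209600 × (-4.96259e-11 − (-2.93036e-06)) = -2.42254e-12.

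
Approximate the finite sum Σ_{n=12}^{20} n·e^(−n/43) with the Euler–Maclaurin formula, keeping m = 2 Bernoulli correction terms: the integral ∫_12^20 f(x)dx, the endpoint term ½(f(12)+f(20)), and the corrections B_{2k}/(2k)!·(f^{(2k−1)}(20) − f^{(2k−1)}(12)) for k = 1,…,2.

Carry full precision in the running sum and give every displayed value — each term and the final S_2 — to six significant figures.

S_2 ≈ 98.4740

∫_12^20 x·e^(−x/43) dx evaluates to 87.6719.
Endpoint term: (f(12) + f(20))/2 = (9.07785 + 12.5612)/2 = 10.8195.
Integral + boundary = 98.4914.
k=1: B_{2}/(2)! × [f^{(1)}(20) − f^{(1)}(12)] = 1/12 × (0.335940 − 0.545374) = -0.0174529.
Running total after k=1: 98.4740.
k=2: B_{4}/(4)! × [f^{(3)}(20) − f^{(3)}(12)] = −1/720 × (0.000861041 − 0.00111322) = 3.50253e-07.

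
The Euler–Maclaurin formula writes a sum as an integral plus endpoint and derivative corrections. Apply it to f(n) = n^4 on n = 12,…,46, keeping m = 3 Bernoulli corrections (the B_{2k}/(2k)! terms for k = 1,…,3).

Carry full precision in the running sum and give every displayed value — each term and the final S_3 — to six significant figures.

∫_12^46 x^4 dx evaluates to 4.11428e+07.
Boundary: ½(f(12) + f(46)) = ½(20736.0 + 4.47746e+06) = 2.24910e+06.
So far: 4.33919e+07.
Correction k=1: B_{2}/2! · (f^{(1)}(46) − f^{(1)}(12)) = 1/12 · (389344 − 6912.00) = 31869.3.
Partial sum through k=1: 4.34238e+07.
Correction k=2: B_{4}/4! · (f^{(3)}(46) − f^{(3)}(12)) = −1/720 · (1104.00 − 288.000) = -1.13333.
Partial sum through k=2: 4.34238e+07.
Correction k=3: B_{6}/6! · (f^{(5)}(46) − f^{(5)}(12)) = 1/30240 · (0.00000 − 0.00000) = 0.00000.

S_3 ≈ 4.34238e+07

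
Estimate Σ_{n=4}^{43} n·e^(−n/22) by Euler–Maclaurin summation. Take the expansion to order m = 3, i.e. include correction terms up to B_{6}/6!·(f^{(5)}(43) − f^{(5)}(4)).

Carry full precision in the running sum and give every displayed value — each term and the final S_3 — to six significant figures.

The integral term ∫_4^43 x·e^(−x/22) dx = 274.377.
Endpoint term: (f(4) + f(43))/2 = (3.33501 + 6.09004)/2 = 4.71253.
So far: 279.090.
Order-1 term: 1/12 · (-0.135191 − 0.682161) = -0.0681127.
Running total after k=1: 279.022.
Order-2 term: −1/720 · (0.000305923 − 0.00485468) = 6.31772e-06.
Running total after k=2: 279.022.
Order-3 term: 1/30240 · (1.84125e-06 − 1.71486e-05) = -5.06197e-10.

S_3 ≈ 279.022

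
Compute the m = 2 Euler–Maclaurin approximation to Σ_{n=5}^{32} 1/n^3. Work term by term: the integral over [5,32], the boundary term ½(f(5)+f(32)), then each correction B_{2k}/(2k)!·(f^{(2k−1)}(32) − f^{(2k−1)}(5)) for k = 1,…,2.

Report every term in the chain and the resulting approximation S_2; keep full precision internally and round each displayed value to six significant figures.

The integral term ∫_5^32 1/x^3 dx = 0.0195117.
Endpoint term: (f(5) + f(32))/2 = (0.00800000 + 3.05176e-05)/2 = 0.00401526.
So far: 0.0235270.
k=1: B_{2}/(2)! × [f^{(1)}(32) − f^{(1)}(5)] = 1/12 × (-2.86102e-06 − (-0.00480000)) = 0.000399762.
Partial sum through k=1: 0.0239267.
k=2: B_{4}/(4)! × [f^{(3)}(32) − f^{(3)}(5)] = −1/720 × (-5.58794e-08 − (-0.00384000)) = -5.33326e-06.

S_2 ≈ 0.0239214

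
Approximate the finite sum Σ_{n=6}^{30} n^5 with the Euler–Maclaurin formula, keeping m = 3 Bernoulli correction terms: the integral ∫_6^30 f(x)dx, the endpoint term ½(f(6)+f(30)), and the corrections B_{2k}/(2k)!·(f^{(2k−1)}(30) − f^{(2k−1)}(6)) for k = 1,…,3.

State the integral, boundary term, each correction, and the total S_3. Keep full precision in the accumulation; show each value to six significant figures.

∫_6^30 x^5 dx evaluates to 1.21492e+08.
Endpoint term: (f(6) + f(30))/2 = (7776.00 + 2.43000e+07)/2 = 1.21539e+07.
Integral + boundary = 1.33646e+08.
Order-1 term: 1/12 · (4.05000e+06 − 6480.00) = 336960.
Running total after k=1: 1.33983e+08.
Order-2 term: −1/720 · (54000.0 − 2160.00) = -72.0000.
Running total after k=2: 1.33983e+08.
Order-3 term: 1/30240 · (120.000 − 120.000) = 0.00000.

S_3 ≈ 1.33983e+08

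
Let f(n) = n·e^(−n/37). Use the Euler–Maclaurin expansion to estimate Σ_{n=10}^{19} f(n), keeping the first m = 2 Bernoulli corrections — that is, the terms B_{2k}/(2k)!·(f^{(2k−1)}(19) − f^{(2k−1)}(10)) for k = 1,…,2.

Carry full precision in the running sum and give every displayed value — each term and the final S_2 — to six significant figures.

∫_10^19 x·e^(−x/37) dx evaluates to 87.2953.
Boundary: ½(f(10) + f(19)) = ½(7.63173 + 11.3694) = 9.50057.
Integral + boundary = 96.7959.
Correction k=1: B_{2}/2! · (f^{(1)}(19) − f^{(1)}(10)) = 1/12 · (0.291108 − 0.556910) = -0.0221502.
Partial sum through k=1: 96.7737.
Correction k=2: B_{4}/4! · (f^{(3)}(19) − f^{(3)}(10)) = −1/720 · (0.00108684 − 0.00152174) = 6.04019e-07.

S_2 ≈ 96.7737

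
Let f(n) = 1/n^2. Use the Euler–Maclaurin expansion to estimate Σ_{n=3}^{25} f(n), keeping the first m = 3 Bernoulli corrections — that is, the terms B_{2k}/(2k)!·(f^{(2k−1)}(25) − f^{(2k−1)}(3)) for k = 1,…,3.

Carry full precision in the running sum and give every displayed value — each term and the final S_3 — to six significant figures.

S_3 ≈ 0.355725

Integral: ∫_3^25 1/x^2 dx = 0.293333.
Boundary: ½(f(3) + f(25)) = ½(0.111111 + 0.00160000) = 0.0563556.
Running total after boundary: 0.349689.
Order-1 term: 1/12 · (-0.000128000 − (-0.0740741)) = 0.00616217.
Partial sum through k=1: 0.355851.
Order-2 term: −1/720 · (-2.45760e-06 − (-0.0987654)) = -0.000137171.
Partial sum through k=2: 0.355714.
Order-3 term: 1/30240 · (-1.17965e-07 − (-0.329218)) = 1.08868e-05.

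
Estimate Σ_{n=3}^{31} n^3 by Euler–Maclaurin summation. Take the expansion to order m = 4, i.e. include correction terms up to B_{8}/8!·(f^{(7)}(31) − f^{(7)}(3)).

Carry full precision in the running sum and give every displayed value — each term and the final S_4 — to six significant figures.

The integral term ∫_3^31 x^3 dx = 230860.
½[f(3) + f(31)] = ½[27.0000 + 29791.0] = 14909.0.
Running total after boundary: 245769.
k=1: B_{2}/(2)! × [f^{(1)}(31) − f^{(1)}(3)] = 1/12 × (2883.00 − 27.0000) = 238.000.
After k=1: 246007.
k=2: B_{4}/(4)! × [f^{(3)}(31) − f^{(3)}(3)] = −1/720 × (6.00000 − 6.00000) = 0.00000.
After k=2: 246007.
k=3: B_{6}/(6)! × [f^{(5)}(31) − f^{(5)}(3)] = 1/30240 × (0.00000 − 0.00000) = 0.00000.
After k=3: 246007.
k=4: B_{8}/(8)! × [f^{(7)}(31) − f^{(7)}(3)] = −1/1209600 × (0.00000 − 0.00000) = 0.00000.

S_4 ≈ 246007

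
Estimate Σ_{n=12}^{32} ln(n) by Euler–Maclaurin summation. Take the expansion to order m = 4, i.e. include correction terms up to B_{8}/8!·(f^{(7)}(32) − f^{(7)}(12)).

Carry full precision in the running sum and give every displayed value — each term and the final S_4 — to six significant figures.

The integral term ∫_12^32 ln(x) dx = 61.0847.
Endpoint term: (f(12) + f(32))/2 = (2.48491 + 3.46574)/2 = 2.97532.
Running total after boundary: 64.0600.
k=1: B_{2}/(2)! × [f^{(1)}(32) − f^{(1)}(12)] = 1/12 × (0.0312500 − 0.0833333) = -0.00434028.
Running total after k=1: 64.0557.
k=2: B_{4}/(4)! × [f^{(3)}(32) − f^{(3)}(12)] = −1/720 × (6.10352e-05 − 0.00115741) = 1.52274e-06.
Running total after k=2: 64.0557.
k=3: B_{6}/(6)! × [f^{(5)}(32) − f^{(5)}(12)] = 1/30240 × (7.15256e-07 − 9.64506e-05) = -3.16585e-09.
Running total after k=3: 64.0557.
k=4: B_{8}/(8)! × [f^{(7)}(32) − f^{(7)}(12)] = −1/1209600 × (2.09548e-08 − 2.00939e-05) = 1.65947e-11.

S_4 ≈ 64.0557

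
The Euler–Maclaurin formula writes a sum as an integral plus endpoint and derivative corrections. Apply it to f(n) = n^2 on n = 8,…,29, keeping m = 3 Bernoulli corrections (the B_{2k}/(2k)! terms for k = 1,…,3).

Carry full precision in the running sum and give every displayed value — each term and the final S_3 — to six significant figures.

The integral term ∫_8^29 x^2 dx = 7959.00.
½[f(8) + f(29)] = ½[64.0000 + 841.000] = 452.500.
Integral + boundary = 8411.50.
k=1: B_{2}/(2)! × [f^{(1)}(29) − f^{(1)}(8)] = 1/12 × (58.0000 − 16.0000) = 3.50000.
Partial sum through k=1: 8415.00.
k=2: B_{4}/(4)! × [f^{(3)}(29) − f^{(3)}(8)] = −1/720 × (0.00000 − 0.00000) = 0.00000.
Partial sum through k=2: 8415.00.
k=3: B_{6}/(6)! × [f^{(5)}(29) − f^{(5)}(8)] = 1/30240 × (0.00000 − 0.00000) = 0.00000.

S_3 ≈ 8415.00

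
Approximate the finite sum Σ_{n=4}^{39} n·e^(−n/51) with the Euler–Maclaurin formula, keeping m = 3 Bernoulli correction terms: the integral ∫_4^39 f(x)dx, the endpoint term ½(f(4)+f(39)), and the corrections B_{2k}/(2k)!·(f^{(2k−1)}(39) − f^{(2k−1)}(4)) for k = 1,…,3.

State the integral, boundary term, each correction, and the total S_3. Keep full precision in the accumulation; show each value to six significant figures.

The integral term ∫_4^39 x·e^(−x/51) dx = 456.895.
Boundary: ½(f(4) + f(39)) = ½(3.69826 + 18.1534) = 10.9258.
So far: 467.821.
k=1: B_{2}/(2)! × [f^{(1)}(39) − f^{(1)}(4)] = 1/12 × (0.109523 − 0.852051) = -0.0618773.
After k=1: 467.759.
k=2: B_{4}/(4)! × [f^{(3)}(39) − f^{(3)}(4)] = −1/720 × (0.000400025 − 0.00103852) = 8.86794e-07.
After k=2: 467.759.
k=3: B_{6}/(6)! × [f^{(5)}(39) − f^{(5)}(4)] = 1/30240 × (2.91404e-07 − 6.72606e-07) = -1.26059e-11.

S_3 ≈ 467.759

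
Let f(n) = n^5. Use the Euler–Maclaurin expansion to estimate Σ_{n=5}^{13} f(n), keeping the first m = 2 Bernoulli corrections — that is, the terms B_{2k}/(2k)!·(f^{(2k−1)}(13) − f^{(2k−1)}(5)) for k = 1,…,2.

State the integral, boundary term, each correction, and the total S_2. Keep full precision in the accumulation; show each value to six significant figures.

S_2 ≈ 1.00070e+06

The integral term ∫_5^13 x^5 dx = 801864.
Endpoint term: (f(5) + f(13))/2 = (3125.00 + 371293)/2 = 187209.
Running total after boundary: 989073.
Order-1 term: 1/12 · (142805 − 3125.00) = 11640.0.
After k=1: 1.00071e+06.
Order-2 term: −1/720 · (10140.0 − 1500.00) = -12.0000.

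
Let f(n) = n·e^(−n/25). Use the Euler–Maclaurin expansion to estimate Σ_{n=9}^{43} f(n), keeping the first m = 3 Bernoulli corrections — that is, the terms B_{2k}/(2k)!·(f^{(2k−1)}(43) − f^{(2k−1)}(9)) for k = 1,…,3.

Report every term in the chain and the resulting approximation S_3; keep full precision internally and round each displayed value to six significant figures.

Integral: ∫_9^43 x·e^(−x/25) dx = 288.612.
Boundary: ½(f(9) + f(43)) = ½(6.27909 + 7.69984) = 6.98947.
Running total after boundary: 295.602.
Order-1 term: 1/12 · (-0.128928 − 0.446513) = -0.0479534.
Partial sum through k=1: 295.554.
Order-2 term: −1/720 · (0.000366727 − 0.00294698) = 3.58369e-06.
Partial sum through k=2: 295.554.
Order-3 term: 1/30240 · (1.50358e-06 − 8.28728e-06) = -2.24329e-10.

S_3 ≈ 295.554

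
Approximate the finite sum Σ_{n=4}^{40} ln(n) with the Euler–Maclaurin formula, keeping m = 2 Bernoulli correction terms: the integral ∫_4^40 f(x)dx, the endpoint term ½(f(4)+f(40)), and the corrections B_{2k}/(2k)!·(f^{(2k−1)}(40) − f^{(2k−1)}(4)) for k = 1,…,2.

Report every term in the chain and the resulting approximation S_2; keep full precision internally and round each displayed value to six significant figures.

S_2 ≈ 108.529

The integral term ∫_4^40 ln(x) dx = 106.010.
Boundary: ½(f(4) + f(40)) = ½(1.38629 + 3.68888) = 2.53759.
Integral + boundary = 108.548.
k=1: B_{2}/(2)! × [f^{(1)}(40) − f^{(1)}(4)] = 1/12 × (0.0250000 − 0.250000) = -0.0187500.
Partial sum through k=1: 108.529.
k=2: B_{4}/(4)! × [f^{(3)}(40) − f^{(3)}(4)] = −1/720 × (3.12500e-05 − 0.0312500) = 4.33594e-05.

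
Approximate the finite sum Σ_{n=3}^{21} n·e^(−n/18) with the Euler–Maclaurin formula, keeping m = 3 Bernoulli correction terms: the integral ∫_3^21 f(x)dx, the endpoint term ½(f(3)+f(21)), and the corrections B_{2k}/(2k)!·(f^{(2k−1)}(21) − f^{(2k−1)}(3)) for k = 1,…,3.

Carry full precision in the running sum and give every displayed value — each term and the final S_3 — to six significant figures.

∫_3^21 x·e^(−x/18) dx evaluates to 101.365.
Endpoint term: (f(3) + f(21))/2 = (2.53945 + 6.53947)/2 = 4.53946.
Running total after boundary: 105.904.
Order-1 term: 1/12 · (-0.0519005 − 0.705401) = -0.0631085.
Running total after k=1: 105.841.
Order-2 term: −1/720 · (0.00176206 − 0.00740236) = 7.83376e-06.
Running total after k=2: 105.841.
Order-3 term: 1/30240 · (1.13713e-05 − 3.89739e-05) = -9.12786e-10.

S_3 ≈ 105.841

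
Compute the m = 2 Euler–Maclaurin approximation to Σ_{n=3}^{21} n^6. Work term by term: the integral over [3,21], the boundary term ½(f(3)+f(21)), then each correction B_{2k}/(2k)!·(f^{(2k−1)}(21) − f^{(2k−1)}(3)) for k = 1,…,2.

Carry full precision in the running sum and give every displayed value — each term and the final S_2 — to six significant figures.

Integral: ∫_3^21 x^6 dx = 2.57298e+08.
Boundary: ½(f(3) + f(21)) = ½(729.000 + 8.57661e+07) = 4.28834e+07.
Running total after boundary: 3.00181e+08.
k=1: B_{2}/(2)! × [f^{(1)}(21) − f^{(1)}(3)] = 1/12 × (2.45046e+07 − 1458.00) = 2.04193e+06.
After k=1: 3.02223e+08.
k=2: B_{4}/(4)! × [f^{(3)}(21) − f^{(3)}(3)] = −1/720 × (1.11132e+06 − 3240.00) = -1539.00.

S_2 ≈ 3.02222e+08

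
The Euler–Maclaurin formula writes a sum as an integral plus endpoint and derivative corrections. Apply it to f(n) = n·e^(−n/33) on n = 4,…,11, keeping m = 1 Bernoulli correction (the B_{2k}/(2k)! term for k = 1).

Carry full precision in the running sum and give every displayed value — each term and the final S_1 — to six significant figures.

S_1 ≈ 46.9021

∫_4^11 x·e^(−x/33) dx evaluates to 41.2145.
½[f(4) + f(11)] = ½[3.54338 + 7.88184] = 5.71261.
Running total after boundary: 46.9272.
Order-1 term: 1/12 · (0.477688 − 0.778471) = -0.0250653.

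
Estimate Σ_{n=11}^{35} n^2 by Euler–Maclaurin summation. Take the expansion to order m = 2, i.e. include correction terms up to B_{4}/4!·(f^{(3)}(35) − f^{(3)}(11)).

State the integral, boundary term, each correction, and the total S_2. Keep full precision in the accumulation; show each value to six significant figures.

Integral: ∫_11^35 x^2 dx = 13848.0.
Boundary: ½(f(11) + f(35)) = ½(121.000 + 1225.00) = 673.000.
Integral + boundary = 14521.0.
k=1: B_{2}/(2)! × [f^{(1)}(35) − f^{(1)}(11)] = 1/12 × (70.0000 − 22.0000) = 4.00000.
After k=1: 14525.0.
k=2: B_{4}/(4)! × [f^{(3)}(35) − f^{(3)}(11)] = −1/720 × (0.00000 − 0.00000) = 0.00000.

S_2 ≈ 14525.0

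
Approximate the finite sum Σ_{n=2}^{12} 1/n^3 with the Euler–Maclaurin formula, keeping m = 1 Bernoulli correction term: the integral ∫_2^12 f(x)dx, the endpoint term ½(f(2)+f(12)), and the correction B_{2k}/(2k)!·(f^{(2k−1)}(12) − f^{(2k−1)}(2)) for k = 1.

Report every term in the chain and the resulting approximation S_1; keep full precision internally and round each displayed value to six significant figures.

S_1 ≈ 0.199930

∫_2^12 1/x^3 dx evaluates to 0.121528.
Boundary: ½(f(2) + f(12)) = ½(0.125000 + 0.000578704) = 0.0627894.
Integral + boundary = 0.184317.
k=1: B_{2}/(2)! × [f^{(1)}(12) − f^{(1)}(2)] = 1/12 × (-0.000144676 − (-0.187500)) = 0.0156129.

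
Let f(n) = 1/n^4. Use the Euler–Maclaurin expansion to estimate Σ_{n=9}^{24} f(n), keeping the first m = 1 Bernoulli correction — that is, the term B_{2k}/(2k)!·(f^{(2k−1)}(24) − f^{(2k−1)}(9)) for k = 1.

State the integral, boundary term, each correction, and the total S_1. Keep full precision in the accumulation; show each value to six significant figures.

S_1 ≈ 0.000516453

The integral term ∫_9^24 1/x^4 dx = 0.000433135.
Endpoint term: (f(9) + f(24))/2 = (0.000152416 + 3.01408e-06)/2 = 7.77149e-05.
Integral + boundary = 0.000510850.
k=1: B_{2}/(2)! × [f^{(1)}(24) − f^{(1)}(9)] = 1/12 × (-5.02347e-07 − (-6.77404e-05)) = 5.60317e-06.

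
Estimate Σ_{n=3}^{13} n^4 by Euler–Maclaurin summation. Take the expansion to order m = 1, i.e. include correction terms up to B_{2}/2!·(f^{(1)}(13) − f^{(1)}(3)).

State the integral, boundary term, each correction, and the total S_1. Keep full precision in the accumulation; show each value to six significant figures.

S_1 ≈ 89254.3

Integral: ∫_3^13 x^4 dx = 74210.0.
Endpoint term: (f(3) + f(13))/2 = (81.0000 + 28561.0)/2 = 14321.0.
So far: 88531.0.
Correction k=1: B_{2}/2! · (f^{(1)}(13) − f^{(1)}(3)) = 1/12 · (8788.00 − 108.000) = 723.333.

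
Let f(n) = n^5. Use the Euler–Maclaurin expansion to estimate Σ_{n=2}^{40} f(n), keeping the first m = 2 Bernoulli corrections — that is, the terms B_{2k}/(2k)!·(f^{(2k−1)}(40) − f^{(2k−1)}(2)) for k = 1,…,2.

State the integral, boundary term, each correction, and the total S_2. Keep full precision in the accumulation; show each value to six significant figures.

∫_2^40 x^5 dx evaluates to 6.82667e+08.
Boundary: ½(f(2) + f(40)) = ½(32.0000 + 1.02400e+08) = 5.12000e+07.
So far: 7.33867e+08.
Correction k=1: B_{2}/2! · (f^{(1)}(40) − f^{(1)}(2)) = 1/12 · (1.28000e+07 − 80.0000) = 1.06666e+06.
Running total after k=1: 7.34933e+08.
Correction k=2: B_{4}/4! · (f^{(3)}(40) − f^{(3)}(2)) = −1/720 · (96000.0 − 240.000) = -133.000.

S_2 ≈ 7.34933e+08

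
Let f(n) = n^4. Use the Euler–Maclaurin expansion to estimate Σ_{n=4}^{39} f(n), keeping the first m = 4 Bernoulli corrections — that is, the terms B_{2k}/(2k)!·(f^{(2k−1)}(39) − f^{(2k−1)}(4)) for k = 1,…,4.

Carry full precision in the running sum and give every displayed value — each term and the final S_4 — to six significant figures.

S_4 ≈ 1.92212e+07

Integral: ∫_4^39 x^4 dx = 1.80446e+07.
Endpoint term: (f(4) + f(39))/2 = (256.000 + 2.31344e+06)/2 = 1.15685e+06.
Integral + boundary = 1.92015e+07.
Correction k=1: B_{2}/2! · (f^{(1)}(39) − f^{(1)}(4)) = 1/12 · (237276 − 256.000) = 19751.7.
Partial sum through k=1: 1.92212e+07.
Correction k=2: B_{4}/4! · (f^{(3)}(39) − f^{(3)}(4)) = −1/720 · (936.000 − 96.0000) = -1.16667.
Partial sum through k=2: 1.92212e+07.
Correction k=3: B_{6}/6! · (f^{(5)}(39) − f^{(5)}(4)) = 1/30240 · (0.00000 − 0.00000) = 0.00000.
Partial sum through k=3: 1.92212e+07.
Correction k=4: B_{8}/8! · (f^{(7)}(39) − f^{(7)}(4)) = −1/1209600 · (0.00000 − 0.00000) = 0.00000.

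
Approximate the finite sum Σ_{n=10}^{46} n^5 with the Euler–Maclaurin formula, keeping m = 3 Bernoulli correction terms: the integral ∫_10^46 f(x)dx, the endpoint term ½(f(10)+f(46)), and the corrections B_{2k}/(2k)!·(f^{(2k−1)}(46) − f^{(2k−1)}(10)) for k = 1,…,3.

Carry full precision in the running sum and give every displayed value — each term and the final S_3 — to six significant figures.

The integral term ∫_10^46 x^5 dx = 1.57888e+09.
Endpoint term: (f(10) + f(46))/2 = (100000 + 2.05963e+08)/2 = 1.03031e+08.
Running total after boundary: 1.68191e+09.
Order-1 term: 1/12 · (2.23873e+07 − 50000.0) = 1.86144e+06.
Partial sum through k=1: 1.68378e+09.
Order-2 term: −1/720 · (126960 − 6000.00) = -168.000.
Partial sum through k=2: 1.68378e+09.
Order-3 term: 1/30240 · (120.000 − 120.000) = 0.00000.

S_3 ≈ 1.68378e+09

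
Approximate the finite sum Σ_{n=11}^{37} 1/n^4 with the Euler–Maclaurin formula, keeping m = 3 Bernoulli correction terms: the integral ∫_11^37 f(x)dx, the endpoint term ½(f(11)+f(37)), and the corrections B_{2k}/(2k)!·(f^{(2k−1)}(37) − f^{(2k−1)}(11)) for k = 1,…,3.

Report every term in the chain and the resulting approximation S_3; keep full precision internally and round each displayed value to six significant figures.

∫_11^37 1/x^4 dx evaluates to 0.000243858.
Boundary: ½(f(11) + f(37)) = ½(6.83013e-05 + 5.33572e-07) = 3.44175e-05.
Running total after boundary: 0.000278275.
Correction k=1: B_{2}/2! · (f^{(1)}(37) − f^{(1)}(11)) = 1/12 · (-5.76835e-08 − (-2.48369e-05)) = 2.06493e-06.
After k=1: 0.000280340.
Correction k=2: B_{4}/4! · (f^{(3)}(37) − f^{(3)}(11)) = −1/720 · (-1.26406e-09 − (-6.15790e-06)) = -8.55088e-09.
After k=2: 0.000280331.
Correction k=3: B_{6}/6! · (f^{(5)}(37) − f^{(5)}(11)) = 1/30240 · (-5.17075e-11 − (-2.84994e-06)) = 9.42422e-11.

S_3 ≈ 0.000280331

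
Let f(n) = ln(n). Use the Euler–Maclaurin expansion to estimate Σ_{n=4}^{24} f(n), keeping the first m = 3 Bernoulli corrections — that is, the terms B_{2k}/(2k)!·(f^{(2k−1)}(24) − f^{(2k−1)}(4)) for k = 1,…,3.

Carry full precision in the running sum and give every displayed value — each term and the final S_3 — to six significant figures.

The integral term ∫_4^24 ln(x) dx = 50.7281.
½[f(4) + f(24)] = ½[1.38629 + 3.17805] = 2.28217.
Integral + boundary = 53.0103.
Order-1 term: 1/12 · (0.0416667 − 0.250000) = -0.0173611.
Running total after k=1: 52.9929.
Order-2 term: −1/720 · (0.000144676 − 0.0312500) = 4.32018e-05.
Running total after k=2: 52.9930.
Order-3 term: 1/30240 · (3.01408e-06 − 0.0234375) = -7.74950e-07.

S_3 ≈ 52.9930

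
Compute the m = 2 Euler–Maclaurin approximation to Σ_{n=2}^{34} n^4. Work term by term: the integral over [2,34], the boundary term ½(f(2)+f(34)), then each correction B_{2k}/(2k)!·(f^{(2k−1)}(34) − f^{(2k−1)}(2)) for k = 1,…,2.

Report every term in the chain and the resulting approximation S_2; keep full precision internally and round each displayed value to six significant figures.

∫_2^34 x^4 dx evaluates to 9.08708e+06.
Boundary: ½(f(2) + f(34)) = ½(16.0000 + 1.33634e+06) = 668176.
Running total after boundary: 9.75525e+06.
k=1: B_{2}/(2)! × [f^{(1)}(34) − f^{(1)}(2)] = 1/12 × (157216 − 32.0000) = 13098.7.
Partial sum through k=1: 9.76835e+06.
k=2: B_{4}/(4)! × [f^{(3)}(34) − f^{(3)}(2)] = −1/720 × (816.000 − 48.0000) = -1.06667.

S_2 ≈ 9.76835e+06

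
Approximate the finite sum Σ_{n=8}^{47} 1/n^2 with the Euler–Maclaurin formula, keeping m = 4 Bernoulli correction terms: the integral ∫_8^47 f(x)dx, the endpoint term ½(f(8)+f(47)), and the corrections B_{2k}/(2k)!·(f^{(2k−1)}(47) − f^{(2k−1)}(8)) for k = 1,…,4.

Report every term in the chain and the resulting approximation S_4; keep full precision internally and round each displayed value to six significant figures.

The integral term ∫_8^47 1/x^2 dx = 0.103723.
Boundary: ½(f(8) + f(47)) = ½(0.0156250 + 0.000452694) = 0.00803885.
Running total after boundary: 0.111762.
Order-1 term: 1/12 · (-1.92636e-05 − (-0.00390625)) = 0.000323916.
Running total after k=1: 0.112086.
Order-2 term: −1/720 · (-1.04646e-07 − (-0.000732422)) = -1.01711e-06.
Running total after k=2: 0.112085.
Order-3 term: 1/30240 · (-1.42117e-09 − (-0.000343323)) = 1.13532e-08.
Running total after k=3: 0.112085.
Order-4 term: −1/1209600 · (-3.60280e-11 − (-0.000300407)) = -2.48353e-10.

S_4 ≈ 0.112085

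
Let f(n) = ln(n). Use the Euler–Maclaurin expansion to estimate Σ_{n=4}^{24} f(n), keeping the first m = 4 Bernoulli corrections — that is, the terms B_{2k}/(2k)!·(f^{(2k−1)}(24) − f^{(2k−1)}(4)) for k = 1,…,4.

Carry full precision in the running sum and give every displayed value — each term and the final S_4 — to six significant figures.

∫_4^24 ln(x) dx evaluates to 50.7281.
½[f(4) + f(24)] = ½[1.38629 + 3.17805] = 2.28217.
Integral + boundary = 53.0103.
k=1: B_{2}/(2)! × [f^{(1)}(24) − f^{(1)}(4)] = 1/12 × (0.0416667 − 0.250000) = -0.0173611.
After k=1: 52.9929.
k=2: B_{4}/(4)! × [f^{(3)}(24) − f^{(3)}(4)] = −1/720 × (0.000144676 − 0.0312500) = 4.32018e-05.
After k=2: 52.9930.
k=3: B_{6}/(6)! × [f^{(5)}(24) − f^{(5)}(4)] = 1/30240 × (3.01408e-06 − 0.0234375) = -7.74950e-07.
After k=3: 52.9930.
k=4: B_{8}/(8)! × [f^{(7)}(24) − f^{(7)}(4)] = −1/1209600 × (1.56983e-07 − 0.0439453) = 3.63303e-08.

S_4 ≈ 52.9930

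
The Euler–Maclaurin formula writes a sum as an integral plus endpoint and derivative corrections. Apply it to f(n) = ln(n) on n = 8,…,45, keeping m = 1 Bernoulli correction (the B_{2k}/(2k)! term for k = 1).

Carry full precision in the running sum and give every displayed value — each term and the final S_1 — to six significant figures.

S_1 ≈ 120.599

Integral: ∫_8^45 ln(x) dx = 117.664.
½[f(8) + f(45)] = ½[2.07944 + 3.80666] = 2.94305.
So far: 120.607.
Correction k=1: B_{2}/2! · (f^{(1)}(45) − f^{(1)}(8)) = 1/12 · (0.0222222 − 0.125000) = -0.00856481.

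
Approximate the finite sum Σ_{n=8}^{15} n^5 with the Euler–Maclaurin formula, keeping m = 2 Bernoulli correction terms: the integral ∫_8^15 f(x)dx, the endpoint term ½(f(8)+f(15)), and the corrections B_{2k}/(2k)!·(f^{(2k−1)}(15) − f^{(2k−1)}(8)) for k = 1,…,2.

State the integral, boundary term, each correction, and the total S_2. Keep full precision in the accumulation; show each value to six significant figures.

∫_8^15 x^5 dx evaluates to 1.85475e+06.
Endpoint term: (f(8) + f(15))/2 = (32768.0 + 759375)/2 = 396072.
Running total after boundary: 2.25082e+06.
Order-1 term: 1/12 · (253125 − 20480.0) = 19387.1.
After k=1: 2.27021e+06.
Order-2 term: −1/720 · (13500.0 − 3840.00) = -13.4167.

S_2 ≈ 2.27019e+06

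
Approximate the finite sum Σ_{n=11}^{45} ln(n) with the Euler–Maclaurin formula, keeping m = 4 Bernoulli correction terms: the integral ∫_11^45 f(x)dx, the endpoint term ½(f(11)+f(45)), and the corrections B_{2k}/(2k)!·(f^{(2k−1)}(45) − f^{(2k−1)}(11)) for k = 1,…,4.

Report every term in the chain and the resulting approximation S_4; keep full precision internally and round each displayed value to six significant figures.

S_4 ≈ 114.020

∫_11^45 ln(x) dx evaluates to 110.923.
Endpoint term: (f(11) + f(45))/2 = (2.39790 + 3.80666)/2 = 3.10228.
Running total after boundary: 114.025.
Correction k=1: B_{2}/2! · (f^{(1)}(45) − f^{(1)}(11)) = 1/12 · (0.0222222 − 0.0909091) = -0.00572391.
After k=1: 114.020.
Correction k=2: B_{4}/4! · (f^{(3)}(45) − f^{(3)}(11)) = −1/720 · (2.19479e-05 − 0.00150263) = 2.05650e-06.
After k=2: 114.020.
Correction k=3: B_{6}/6! · (f^{(5)}(45) − f^{(5)}(11)) = 1/30240 · (1.30061e-07 − 0.000149021) = -4.92365e-09.
After k=3: 114.020.
Correction k=4: B_{8}/8! · (f^{(7)}(45) − f^{(7)}(11)) = −1/1209600 · (1.92684e-09 − 3.69474e-05) = 3.05435e-11.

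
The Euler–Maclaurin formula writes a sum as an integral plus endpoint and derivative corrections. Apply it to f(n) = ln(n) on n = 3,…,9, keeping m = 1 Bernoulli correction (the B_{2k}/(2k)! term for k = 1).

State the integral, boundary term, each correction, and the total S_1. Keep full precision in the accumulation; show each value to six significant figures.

S_1 ≈ 12.1086

∫_3^9 ln(x) dx evaluates to 10.4792.
Boundary: ½(f(3) + f(9)) = ½(1.09861 + 2.19722) = 1.64792.
Integral + boundary = 12.1271.
Order-1 term: 1/12 · (0.111111 − 0.333333) = -0.0185185.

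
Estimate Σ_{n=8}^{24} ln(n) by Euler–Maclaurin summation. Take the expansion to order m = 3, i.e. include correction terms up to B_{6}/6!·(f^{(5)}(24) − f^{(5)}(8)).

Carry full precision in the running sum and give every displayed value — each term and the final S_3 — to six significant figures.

S_3 ≈ 46.2596

Integral: ∫_8^24 ln(x) dx = 43.6378.
½[f(8) + f(24)] = ½[2.07944 + 3.17805] = 2.62875.
Integral + boundary = 46.2665.
Order-1 term: 1/12 · (0.0416667 − 0.125000) = -0.00694444.
Running total after k=1: 46.2596.
Order-2 term: −1/720 · (0.000144676 − 0.00390625) = 5.22441e-06.
Running total after k=2: 46.2596.
Order-3 term: 1/30240 · (3.01408e-06 − 0.000732422) = -2.41206e-08.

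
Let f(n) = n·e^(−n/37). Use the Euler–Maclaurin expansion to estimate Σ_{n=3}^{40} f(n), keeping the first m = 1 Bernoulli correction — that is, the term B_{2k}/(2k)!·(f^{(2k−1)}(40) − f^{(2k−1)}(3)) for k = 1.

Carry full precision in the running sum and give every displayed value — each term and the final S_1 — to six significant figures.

Integral: ∫_3^40 x·e^(−x/37) dx = 398.274.
½[f(3) + f(40)] = ½[2.76636 + 13.5691] = 8.16775.
So far: 406.441.
k=1: B_{2}/(2)! × [f^{(1)}(40) − f^{(1)}(3)] = 1/12 × (-0.0275050 − 0.847353) = -0.0729048.

S_1 ≈ 406.369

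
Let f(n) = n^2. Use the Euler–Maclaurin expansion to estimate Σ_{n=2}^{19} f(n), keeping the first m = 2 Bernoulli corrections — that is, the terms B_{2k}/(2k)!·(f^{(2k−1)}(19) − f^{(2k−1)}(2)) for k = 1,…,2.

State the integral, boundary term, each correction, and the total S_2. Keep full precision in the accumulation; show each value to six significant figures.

The integral term ∫_2^19 x^2 dx = 2283.67.
½[f(2) + f(19)] = ½[4.00000 + 361.000] = 182.500.
Running total after boundary: 2466.17.
Correction k=1: B_{2}/2! · (f^{(1)}(19) − f^{(1)}(2)) = 1/12 · (38.0000 − 4.00000) = 2.83333.
After k=1: 2469.00.
Correction k=2: B_{4}/4! · (f^{(3)}(19) − f^{(3)}(2)) = −1/720 · (0.00000 − 0.00000) = 0.00000.

S_2 ≈ 2469.00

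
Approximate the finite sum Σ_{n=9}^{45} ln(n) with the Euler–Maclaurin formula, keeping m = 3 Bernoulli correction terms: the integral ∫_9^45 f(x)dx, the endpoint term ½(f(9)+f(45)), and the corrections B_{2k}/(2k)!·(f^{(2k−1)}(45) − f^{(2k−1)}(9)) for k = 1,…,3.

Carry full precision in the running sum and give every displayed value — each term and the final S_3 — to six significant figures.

The integral term ∫_9^45 ln(x) dx = 115.525.
Boundary: ½(f(9) + f(45)) = ½(2.19722 + 3.80666) = 3.00194.
So far: 118.527.
Order-1 term: 1/12 · (0.0222222 − 0.111111) = -0.00740741.
Running total after k=1: 118.519.
Order-2 term: −1/720 · (2.19479e-05 − 0.00274348) = 3.77991e-06.
Running total after k=2: 118.519.
Order-3 term: 1/30240 · (1.30061e-07 − 0.000406442) = -1.34362e-08.

S_3 ≈ 118.519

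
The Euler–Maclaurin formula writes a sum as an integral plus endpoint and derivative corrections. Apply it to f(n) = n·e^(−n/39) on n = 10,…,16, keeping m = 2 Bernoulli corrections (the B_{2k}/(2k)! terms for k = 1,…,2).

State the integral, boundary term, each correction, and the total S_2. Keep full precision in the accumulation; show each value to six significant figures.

∫_10^16 x·e^(−x/39) dx evaluates to 55.6137.
½[f(10) + f(16)] = ½[7.73824 + 10.6157] = 9.17696.
Integral + boundary = 64.7906.
k=1: B_{2}/(2)! × [f^{(1)}(16) − f^{(1)}(10)] = 1/12 × (0.391283 − 0.575408) = -0.0153437.
After k=1: 64.7753.
k=2: B_{4}/(4)! × [f^{(3)}(16) − f^{(3)}(10)] = −1/720 × (0.00112968 − 0.00139583) = 3.69652e-07.

S_2 ≈ 64.7753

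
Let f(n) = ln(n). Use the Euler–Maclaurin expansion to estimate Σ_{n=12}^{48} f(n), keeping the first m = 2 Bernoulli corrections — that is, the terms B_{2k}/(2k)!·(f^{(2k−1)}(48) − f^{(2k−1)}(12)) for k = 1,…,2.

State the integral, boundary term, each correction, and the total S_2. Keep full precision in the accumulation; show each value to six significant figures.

Integral: ∫_12^48 ln(x) dx = 119.999.
Endpoint term: (f(12) + f(48))/2 = (2.48491 + 3.87120)/2 = 3.17805.
Integral + boundary = 123.177.
Order-1 term: 1/12 · (0.0208333 − 0.0833333) = -0.00520833.
After k=1: 123.172.
Order-2 term: −1/720 · (1.80845e-05 − 0.00115741) = 1.58239e-06.

S_2 ≈ 123.172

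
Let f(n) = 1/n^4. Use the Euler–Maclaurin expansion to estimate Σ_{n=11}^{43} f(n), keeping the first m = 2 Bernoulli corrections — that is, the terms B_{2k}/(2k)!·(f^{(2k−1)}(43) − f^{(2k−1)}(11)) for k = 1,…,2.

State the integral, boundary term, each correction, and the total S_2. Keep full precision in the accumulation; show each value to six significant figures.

∫_11^43 1/x^4 dx evaluates to 0.000246246.
½[f(11) + f(43)] = ½[6.83013e-05 + 2.92500e-07] = 3.42969e-05.
Integral + boundary = 0.000280543.
Correction k=1: B_{2}/2! · (f^{(1)}(43) − f^{(1)}(11)) = 1/12 · (-2.72093e-08 − (-2.48369e-05)) = 2.06747e-06.
Partial sum through k=1: 0.000282610.
Correction k=2: B_{4}/4! · (f^{(3)}(43) − f^{(3)}(11)) = −1/720 · (-4.41471e-10 − (-6.15790e-06)) = -8.55202e-09.

S_2 ≈ 0.000282602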